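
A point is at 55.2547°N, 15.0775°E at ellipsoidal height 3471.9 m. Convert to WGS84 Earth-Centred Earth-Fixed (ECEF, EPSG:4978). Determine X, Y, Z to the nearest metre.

WGS84: a = 6378137 m, e² = 0.006694380; N(φ) = a/√(1−e²sin²φ) = 6392600.367 m.
X = (N+h)·cosφ·cosλ = 3519819.078 m; Y = (N+h)·cosφ·sinλ = 948237.372 m; Z = (N(1−e²)+h)·sinφ = 5220448.270 m.

X 3519819 m, Y 948237 m, Z 5220448 m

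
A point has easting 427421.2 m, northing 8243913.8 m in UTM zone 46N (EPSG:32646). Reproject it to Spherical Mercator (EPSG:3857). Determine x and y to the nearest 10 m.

x 10085610 m, y 12626560 m

Unproject from UTM 46N (λ₀ = 93°) → φ = 74.27260022°, λ = 90.60059881°.
Web Mercator (R = 6378137 m): x = 10085612.526 m, y = 12626562.123 m.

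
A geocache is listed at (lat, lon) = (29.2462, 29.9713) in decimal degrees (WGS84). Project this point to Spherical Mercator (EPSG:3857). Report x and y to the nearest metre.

x 3336390 m, y 3407019 m

Web Mercator is spherical with R = a = 6378137 m.
x = R·λ = 6378137 × 0.523097866 = 3336389.854 m.
y = R·ln tan(π/4 + φ/2) = 6378137 × 0.534171538 = 3407019.253 m.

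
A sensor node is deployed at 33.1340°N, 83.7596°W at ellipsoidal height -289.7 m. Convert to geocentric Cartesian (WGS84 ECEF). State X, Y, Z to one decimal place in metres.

X 581125.3 m, Y -5314445.4 m, Z 3466254.6 m

WGS84: a = 6378137 m, e² = 0.006694380; N(φ) = a/√(1−e²sin²φ) = 6384524.985 m.
X = (N+h)·cosφ·cosλ = 581125.328 m; Y = (N+h)·cosφ·sinλ = -5314445.444 m; Z = (N(1−e²)+h)·sinφ = 3466254.598 m.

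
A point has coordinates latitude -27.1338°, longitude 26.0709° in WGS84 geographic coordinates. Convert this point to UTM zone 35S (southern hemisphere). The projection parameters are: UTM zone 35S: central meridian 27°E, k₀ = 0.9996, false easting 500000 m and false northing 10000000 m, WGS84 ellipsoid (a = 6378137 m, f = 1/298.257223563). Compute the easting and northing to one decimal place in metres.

Zone 35 central meridian λ₀ = 6×35 − 183 = 27°; Δλ = -0.9291°.
Transverse Mercator on WGS84 with k₀ = 0.9996 gives E = 407926.145 m, N = 6998404.547 m.

E 407926.1 m, N 6998404.5 m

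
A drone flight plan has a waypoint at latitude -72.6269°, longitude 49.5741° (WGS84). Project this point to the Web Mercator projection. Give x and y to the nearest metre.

Web Mercator is spherical with R = a = 6378137 m.
x = R·λ = 6378137 × 0.865231269 = 5518563.569 m.
y = R·ln tan(π/4 + φ/2) = 6378137 × -1.878748001 = -11982912.138 m.

x 5518564 m, y -11982912 m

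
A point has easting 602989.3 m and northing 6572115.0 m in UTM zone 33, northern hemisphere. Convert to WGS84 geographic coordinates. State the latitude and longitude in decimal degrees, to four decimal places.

lat 59.2754°, lon 16.8072°

Zone 33N: λ₀ = 15°, k₀ = 0.9996, false easting 500000 m.
Meridian distance M = (N − FN)/k₀ = 6574744.9 m.
Inverse transverse Mercator on WGS84 gives φ = 59.27539972°, λ = 16.80719915°.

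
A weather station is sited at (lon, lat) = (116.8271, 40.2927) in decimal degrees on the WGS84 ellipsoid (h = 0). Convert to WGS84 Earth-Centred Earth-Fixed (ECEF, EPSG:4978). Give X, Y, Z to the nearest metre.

WGS84: a = 6378137 m, e² = 0.006694380; N(φ) = a/√(1−e²sin²φ) = 6387084.116 m.
X = (N+h)·cosφ·cosλ = -2198620.551 m; Y = (N+h)·cosφ·sinλ = 4347418.279 m; Z = (N(1−e²)+h)·sinφ = 4102829.052 m.

X -2198621 m, Y 4347418 m, Z 4102829 m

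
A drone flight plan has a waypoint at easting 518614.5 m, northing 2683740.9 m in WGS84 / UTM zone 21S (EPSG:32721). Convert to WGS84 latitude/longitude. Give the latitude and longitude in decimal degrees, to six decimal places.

Zone 21S: λ₀ = -57°, k₀ = 0.9996, false easting 500000 m, false northing 10000000 m.
Meridian distance M = (N − FN)/k₀ = -7319186.8 m.
Inverse transverse Mercator on WGS84 gives φ = -65.96669992°, λ = -56.59039933°.

lat -65.966700°, lon -56.590399°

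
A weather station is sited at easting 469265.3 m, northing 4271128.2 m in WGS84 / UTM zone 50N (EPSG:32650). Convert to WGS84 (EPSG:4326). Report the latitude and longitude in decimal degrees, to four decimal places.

lat 38.5881°, lon 116.6471°

Zone 50N: λ₀ = 117°, k₀ = 0.9996, false easting 500000 m.
Meridian distance M = (N − FN)/k₀ = 4272837.3 m.
Inverse transverse Mercator on WGS84 gives φ = 38.58809955°, λ = 116.64709948°.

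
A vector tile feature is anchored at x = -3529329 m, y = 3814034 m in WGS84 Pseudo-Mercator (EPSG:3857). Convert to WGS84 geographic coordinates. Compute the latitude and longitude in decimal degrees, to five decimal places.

R = 6378137 m. λ = x/R = -31.70450183°.
φ = 2·arctan(exp(y/R)) − 90° = 2·arctan(1.81845) − 90° = 32.38560203°.

lat 32.38560°, lon -31.70450°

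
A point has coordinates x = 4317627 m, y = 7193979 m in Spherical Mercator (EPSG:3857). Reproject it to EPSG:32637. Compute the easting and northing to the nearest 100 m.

Web Mercator inverse (R = 6378137 m) → φ = 54.12559786°, λ = 38.78590325°.
UTM 37N forward: E = 486008.344 m, N = 5997517.069 m.

E 486000 m, N 5997500 m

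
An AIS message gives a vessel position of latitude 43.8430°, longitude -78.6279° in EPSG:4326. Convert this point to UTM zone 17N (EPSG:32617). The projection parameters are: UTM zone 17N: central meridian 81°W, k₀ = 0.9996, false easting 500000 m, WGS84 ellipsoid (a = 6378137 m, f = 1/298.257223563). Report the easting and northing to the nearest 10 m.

Zone 17 central meridian λ₀ = 6×17 − 183 = -81°; Δλ = +2.3721°.
Transverse Mercator on WGS84 with k₀ = 0.9996 gives E = 690684.072 m, N = 4857170.440 m.

E 690680 m, N 4857170 m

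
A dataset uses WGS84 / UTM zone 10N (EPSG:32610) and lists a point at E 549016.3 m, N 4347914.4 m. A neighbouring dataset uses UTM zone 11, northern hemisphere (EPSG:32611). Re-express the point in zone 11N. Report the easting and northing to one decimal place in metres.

E 31373.5 m, N 4361847.0 m

UTM 10N → geographic: φ = 39.27920042°, λ = -122.43169966°.
UTM 11N (λ₀ = -117°) forward: E = 31373.525 m, N = 4361847.008 m.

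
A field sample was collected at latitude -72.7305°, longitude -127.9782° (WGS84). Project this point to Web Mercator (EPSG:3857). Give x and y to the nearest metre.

Web Mercator is spherical with R = a = 6378137 m.
x = R·λ = 6378137 × -2.233640961 = -14246468.057 m.
y = R·ln tan(π/4 + φ/2) = 6378137 × -1.884821180 = -12021647.707 m.

x -14246468 m, y -12021648 m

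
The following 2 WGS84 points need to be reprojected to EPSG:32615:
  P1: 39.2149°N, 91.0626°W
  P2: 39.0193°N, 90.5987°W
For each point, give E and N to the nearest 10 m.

UTM zone 15N: λ₀ = -93°, k₀ = 0.9996.
P1 (39.2149°, -91.0626°) → (667260.670, 4342412.957) m.
P2 (39.0193°, -90.5987°) → (707889.026, 4321661.918) m.

P1: E 667260 m, N 4342410 m; P2: E 707890 m, N 4321660 m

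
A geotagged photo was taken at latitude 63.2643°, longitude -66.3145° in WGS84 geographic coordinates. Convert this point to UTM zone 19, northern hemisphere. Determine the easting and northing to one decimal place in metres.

Zone 19 central meridian λ₀ = 6×19 − 183 = -69°; Δλ = +2.6855°.
Transverse Mercator on WGS84 with k₀ = 0.9996 gives E = 634766.803 m, N = 7017858.691 m.

E 634766.8 m, N 7017858.7 m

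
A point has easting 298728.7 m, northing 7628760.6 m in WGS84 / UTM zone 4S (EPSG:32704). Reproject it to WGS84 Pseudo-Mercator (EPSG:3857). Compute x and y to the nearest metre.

Unproject from UTM 4S (λ₀ = -159°) → φ = -21.43230009°, λ = -160.94199967°.
Web Mercator (R = 6378137 m): x = -17915981.451 m, y = -2443501.037 m.

x -17915981 m, y -2443501 m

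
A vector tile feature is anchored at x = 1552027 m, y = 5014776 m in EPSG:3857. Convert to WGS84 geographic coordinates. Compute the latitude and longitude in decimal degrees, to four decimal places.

R = 6378137 m. λ = x/R = 13.94209575°.
φ = 2·arctan(exp(y/R)) − 90° = 2·arctan(2.19514) − 90° = 41.01650193°.

lat 41.0165°, lon 13.9421°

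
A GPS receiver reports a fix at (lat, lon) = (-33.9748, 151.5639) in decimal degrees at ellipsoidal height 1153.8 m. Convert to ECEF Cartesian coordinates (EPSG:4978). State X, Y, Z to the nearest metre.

WGS84: a = 6378137 m, e² = 0.006694380; N(φ) = a/√(1−e²sin²φ) = 6384814.478 m.
X = (N+h)·cosφ·cosλ = -4656835.393 m; Y = (N+h)·cosφ·sinλ = 2521734.698 m; Z = (N(1−e²)+h)·sinφ = -3544773.638 m.

X -4656835 m, Y 2521735 m, Z -3544774 m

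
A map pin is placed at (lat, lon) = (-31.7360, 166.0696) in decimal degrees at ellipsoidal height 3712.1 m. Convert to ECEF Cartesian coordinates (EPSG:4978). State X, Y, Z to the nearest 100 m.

WGS84: a = 6378137 m, e² = 0.006694380; N(φ) = a/√(1−e²sin²φ) = 6384052.067 m.
X = (N+h)·cosφ·cosλ = -5272889.735 m; Y = (N+h)·cosφ·sinλ = 1307877.707 m; Z = (N(1−e²)+h)·sinφ = -3337523.028 m.

X -5272900 m, Y 1307900 m, Z -3337500 m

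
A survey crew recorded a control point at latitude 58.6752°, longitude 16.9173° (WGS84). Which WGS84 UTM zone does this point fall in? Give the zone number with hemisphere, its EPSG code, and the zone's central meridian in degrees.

Zone 33N (EPSG:32633), central meridian 15°

UTM zone = ⌊(λ + 180)/6⌋ + 1; 16.9173° ∈ [12°, 18°) → zone 33.
Hemisphere: N (φ ≥ 0).
Central meridian λ₀ = 6×33 − 183 = 15°.
EPSG code: 32633.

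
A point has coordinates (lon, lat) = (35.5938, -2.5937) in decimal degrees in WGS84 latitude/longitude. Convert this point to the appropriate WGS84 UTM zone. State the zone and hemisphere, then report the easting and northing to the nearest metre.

Zone 36S: E 788430 m, N 9713021 m

Longitude 35.5938° lies in the 6° band [30°, 36°), giving zone 36; latitude is south of the equator, so 36S.
Zone 36 central meridian λ₀ = 6×36 − 183 = 33°; Δλ = +2.5938°.
Transverse Mercator on WGS84 with k₀ = 0.9996 gives E = 788430.087 m, N = 9713020.657 m.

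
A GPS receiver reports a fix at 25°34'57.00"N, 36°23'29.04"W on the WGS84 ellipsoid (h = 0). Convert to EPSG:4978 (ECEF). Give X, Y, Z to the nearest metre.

X 4633841 m, Y -3415289 m, Z 2737417 m

WGS84: a = 6378137 m, e² = 0.006694380; N(φ) = a/√(1−e²sin²φ) = 6382121.437 m.
X = (N+h)·cosφ·cosλ = 4633840.924 m; Y = (N+h)·cosφ·sinλ = -3415288.698 m; Z = (N(1−e²)+h)·sinφ = 2737416.830 m.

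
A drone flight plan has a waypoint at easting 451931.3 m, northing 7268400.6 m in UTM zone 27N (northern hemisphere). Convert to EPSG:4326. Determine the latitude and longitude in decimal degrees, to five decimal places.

lat 65.53430°, lon -22.04020°

Zone 27N: λ₀ = -21°, k₀ = 0.9996, false easting 500000 m.
Meridian distance M = (N − FN)/k₀ = 7271309.1 m.
Inverse transverse Mercator on WGS84 gives φ = 65.53430028°, λ = -22.04020011°.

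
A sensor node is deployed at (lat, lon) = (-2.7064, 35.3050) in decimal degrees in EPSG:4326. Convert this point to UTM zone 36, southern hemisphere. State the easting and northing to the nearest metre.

Zone 36 central meridian λ₀ = 6×36 − 183 = 33°; Δλ = +2.3050°.
Transverse Mercator on WGS84 with k₀ = 0.9996 gives E = 756273.908 m, N = 9700615.745 m.

E 756274 m, N 9700616 m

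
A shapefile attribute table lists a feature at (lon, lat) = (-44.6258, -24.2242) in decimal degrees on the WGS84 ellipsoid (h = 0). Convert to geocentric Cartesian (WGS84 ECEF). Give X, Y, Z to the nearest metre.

WGS84: a = 6378137 m, e² = 0.006694380; N(φ) = a/√(1−e²sin²φ) = 6381734.178 m.
X = (N+h)·cosφ·cosλ = 4142010.584 m; Y = (N+h)·cosφ·sinλ = -4088257.756 m; Z = (N(1−e²)+h)·sinφ = -2600949.089 m.

X 4142011 m, Y -4088258 m, Z -2600949 m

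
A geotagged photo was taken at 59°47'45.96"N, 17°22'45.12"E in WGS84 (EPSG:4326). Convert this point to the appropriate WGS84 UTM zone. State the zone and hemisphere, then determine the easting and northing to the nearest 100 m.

Longitude 17.3792° lies in the 6° band [12°, 18°), giving zone 33; latitude is north of the equator, so 33N.
Zone 33 central meridian λ₀ = 6×33 − 183 = 15°; Δλ = +2.3792°.
Transverse Mercator on WGS84 with k₀ = 0.9996 gives E = 633503.077 m, N = 6631099.729 m.

Zone 33N: E 633500 m, N 6631100 m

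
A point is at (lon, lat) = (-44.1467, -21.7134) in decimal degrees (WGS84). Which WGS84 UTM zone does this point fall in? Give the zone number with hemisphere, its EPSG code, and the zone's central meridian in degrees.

Zone 23S (EPSG:32723), central meridian -45°

UTM zone = ⌊(λ + 180)/6⌋ + 1; -44.1467° ∈ [-48°, -42°) → zone 23.
Hemisphere: S (φ < 0).
Central meridian λ₀ = 6×23 − 183 = -45°.
EPSG code: 32723.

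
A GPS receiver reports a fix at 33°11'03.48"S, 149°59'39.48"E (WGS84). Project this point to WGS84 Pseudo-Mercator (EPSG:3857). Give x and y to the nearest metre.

Web Mercator is spherical with R = a = 6378137 m.
x = R·λ = 6378137 × 2.617894394 = 16697289.098 m.
y = R·ln tan(π/4 + φ/2) = 6378137 × -0.614566971 = -3919792.334 m.

x 16697289 m, y -3919792 m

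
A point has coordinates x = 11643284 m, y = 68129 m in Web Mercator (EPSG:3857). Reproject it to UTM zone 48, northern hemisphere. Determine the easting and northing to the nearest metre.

Web Mercator inverse (R = 6378137 m) → φ = 0.61200158°, λ = 104.59339975°.
UTM 48N forward: E = 454757.753 m, N = 67646.304 m.

E 454758 m, N 67646 m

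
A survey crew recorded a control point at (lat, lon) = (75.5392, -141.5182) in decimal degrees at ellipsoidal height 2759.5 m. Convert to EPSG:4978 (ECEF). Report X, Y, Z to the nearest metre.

X -1251272 m, Y -994658 m, Z 6156741 m

WGS84: a = 6378137 m, e² = 0.006694380; N(φ) = a/√(1−e²sin²φ) = 6398249.279 m.
X = (N+h)·cosφ·cosλ = -1251271.603 m; Y = (N+h)·cosφ·sinλ = -994657.588 m; Z = (N(1−e²)+h)·sinφ = 6156741.273 m.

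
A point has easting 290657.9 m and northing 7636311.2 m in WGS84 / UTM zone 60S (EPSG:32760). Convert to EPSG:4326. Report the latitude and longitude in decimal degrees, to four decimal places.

Zone 60S: λ₀ = 177°, k₀ = 0.9996, false easting 500000 m, false northing 10000000 m.
Meridian distance M = (N − FN)/k₀ = -2364634.7 m.
Inverse transverse Mercator on WGS84 gives φ = -21.36320028°, λ = 174.98110039°.

lat -21.3632°, lon 174.9811°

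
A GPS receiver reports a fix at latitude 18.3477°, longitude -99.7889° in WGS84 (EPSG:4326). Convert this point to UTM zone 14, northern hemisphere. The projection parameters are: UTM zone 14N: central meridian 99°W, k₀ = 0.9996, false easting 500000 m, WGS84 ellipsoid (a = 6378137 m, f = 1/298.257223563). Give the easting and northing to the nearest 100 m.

E 416600 m, N 2028800 m

Zone 14 central meridian λ₀ = 6×14 − 183 = -99°; Δλ = -0.7889°.
Transverse Mercator on WGS84 with k₀ = 0.9996 gives E = 416648.058 m, N = 2028835.054 m.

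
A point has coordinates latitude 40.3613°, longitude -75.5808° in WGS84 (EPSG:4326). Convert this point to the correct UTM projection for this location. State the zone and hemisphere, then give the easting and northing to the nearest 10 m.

Zone 18N: E 450690 m, N 4468020 m

Longitude -75.5808° lies in the 6° band [-78°, -72°), giving zone 18; latitude is north of the equator, so 18N.
Zone 18 central meridian λ₀ = 6×18 − 183 = -75°; Δλ = -0.5808°.
Transverse Mercator on WGS84 with k₀ = 0.9996 gives E = 450685.228 m, N = 4468021.111 m.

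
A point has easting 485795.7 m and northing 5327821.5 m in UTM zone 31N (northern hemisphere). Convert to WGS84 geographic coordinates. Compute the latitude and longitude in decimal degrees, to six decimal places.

Zone 31N: λ₀ = 3°, k₀ = 0.9996, false easting 500000 m.
Meridian distance M = (N − FN)/k₀ = 5329953.5 m.
Inverse transverse Mercator on WGS84 gives φ = 48.10349975°, λ = 2.80920037°.

lat 48.103500°, lon 2.809200°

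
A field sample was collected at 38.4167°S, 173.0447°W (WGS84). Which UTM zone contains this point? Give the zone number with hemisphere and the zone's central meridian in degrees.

Zone 2S, central meridian -171°

UTM zone = ⌊(λ + 180)/6⌋ + 1; -173.0447° ∈ [-174°, -168°) → zone 2.
Hemisphere: S (φ < 0).
Central meridian λ₀ = 6×2 − 183 = -171°.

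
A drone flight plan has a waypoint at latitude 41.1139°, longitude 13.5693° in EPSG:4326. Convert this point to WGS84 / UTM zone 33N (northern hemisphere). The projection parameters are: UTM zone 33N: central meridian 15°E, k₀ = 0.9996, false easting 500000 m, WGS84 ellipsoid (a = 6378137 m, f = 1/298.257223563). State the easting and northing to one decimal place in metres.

E 379881.6 m, N 4552387.4 m

Zone 33 central meridian λ₀ = 6×33 − 183 = 15°; Δλ = -1.4307°.
Transverse Mercator on WGS84 with k₀ = 0.9996 gives E = 379881.599 m, N = 4552387.420 m.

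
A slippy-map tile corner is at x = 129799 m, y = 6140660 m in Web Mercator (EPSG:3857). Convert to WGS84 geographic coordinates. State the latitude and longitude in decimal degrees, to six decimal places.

lat 48.202799°, lon 1.166004°

R = 6378137 m. λ = x/R = 1.16600426°.
φ = 2·arctan(exp(y/R)) − 90° = 2·arctan(2.61893) − 90° = 48.20279947°.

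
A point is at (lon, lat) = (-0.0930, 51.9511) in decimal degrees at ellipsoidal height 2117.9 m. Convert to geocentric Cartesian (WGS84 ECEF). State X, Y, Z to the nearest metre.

WGS84: a = 6378137 m, e² = 0.006694380; N(φ) = a/√(1−e²sin²φ) = 6391417.474 m.
X = (N+h)·cosφ·cosλ = 3940546.707 m; Y = (N+h)·cosφ·sinλ = -6396.128 m; Z = (N(1−e²)+h)·sinφ = 5001119.547 m.

X 3940547 m, Y -6396 m, Z 5001120 m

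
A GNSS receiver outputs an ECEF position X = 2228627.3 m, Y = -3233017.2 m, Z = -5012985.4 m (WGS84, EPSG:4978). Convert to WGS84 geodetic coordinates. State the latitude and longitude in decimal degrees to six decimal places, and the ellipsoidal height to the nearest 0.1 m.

λ = atan2(Y, X) = -55.42020028°; p = √(X²+Y²) = 3926726.4 m.
Bowring's method on WGS84 (a = 6378137 m, b = 6356752.314 m) gives φ = -52.11459981°, h = 2966.901 m.

lat -52.114600°, lon -55.420200°, h 2966.9 m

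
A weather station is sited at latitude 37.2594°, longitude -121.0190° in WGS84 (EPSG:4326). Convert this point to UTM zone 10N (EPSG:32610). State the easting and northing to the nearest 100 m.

Zone 10 central meridian λ₀ = 6×10 − 183 = -123°; Δλ = +1.9810°.
Transverse Mercator on WGS84 with k₀ = 0.9996 gives E = 675670.446 m, N = 4125488.120 m.

E 675700 m, N 4125500 m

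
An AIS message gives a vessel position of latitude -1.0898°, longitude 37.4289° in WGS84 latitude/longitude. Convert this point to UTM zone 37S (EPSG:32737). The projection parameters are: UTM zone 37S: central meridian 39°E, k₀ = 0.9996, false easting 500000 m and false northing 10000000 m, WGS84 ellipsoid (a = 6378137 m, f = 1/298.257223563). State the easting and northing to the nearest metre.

E 325185 m, N 9879499 m

Zone 37 central meridian λ₀ = 6×37 − 183 = 39°; Δλ = -1.5711°.
Transverse Mercator on WGS84 with k₀ = 0.9996 gives E = 325185.277 m, N = 9879498.616 m.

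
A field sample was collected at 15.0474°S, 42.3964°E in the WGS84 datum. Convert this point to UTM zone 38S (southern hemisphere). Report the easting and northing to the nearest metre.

Zone 38 central meridian λ₀ = 6×38 − 183 = 45°; Δλ = -2.6036°.
Transverse Mercator on WGS84 with k₀ = 0.9996 gives E = 220071.386 m, N = 8334779.303 m.

E 220071 m, N 8334779 m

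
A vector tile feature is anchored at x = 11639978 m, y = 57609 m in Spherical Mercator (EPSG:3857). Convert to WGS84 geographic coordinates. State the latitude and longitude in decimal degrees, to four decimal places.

R = 6378137 m. λ = x/R = 104.56370144°.
φ = 2·arctan(exp(y/R)) − 90° = 2·arctan(1.00907) − 90° = 0.51750342°.

lat 0.5175°, lon 104.5637°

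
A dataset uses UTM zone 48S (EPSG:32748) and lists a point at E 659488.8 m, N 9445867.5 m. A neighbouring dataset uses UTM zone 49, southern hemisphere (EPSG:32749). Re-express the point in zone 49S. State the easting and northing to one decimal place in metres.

E -6172.4 m, N 9444279.5 m

UTM 48S → geographic: φ = -5.01169964°, λ = 106.43859960°.
UTM 49S (λ₀ = 111°) forward: E = -6172.422 m, N = 9444279.457 m.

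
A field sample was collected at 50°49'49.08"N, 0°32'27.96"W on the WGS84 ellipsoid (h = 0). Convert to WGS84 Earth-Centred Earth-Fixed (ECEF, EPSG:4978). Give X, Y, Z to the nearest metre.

X 4036504 m, Y -38122 m, Z 4921642 m

WGS84: a = 6378137 m, e² = 0.006694380; N(φ) = a/√(1−e²sin²φ) = 6391007.720 m.
X = (N+h)·cosφ·cosλ = 4036504.429 m; Y = (N+h)·cosφ·sinλ = -38121.787 m; Z = (N(1−e²)+h)·sinφ = 4921642.250 m.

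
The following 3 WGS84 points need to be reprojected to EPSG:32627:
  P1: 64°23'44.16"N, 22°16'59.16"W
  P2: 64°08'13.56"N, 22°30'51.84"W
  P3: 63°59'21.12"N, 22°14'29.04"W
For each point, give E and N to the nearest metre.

UTM zone 27N: λ₀ = -21°, k₀ = 0.9996.
P1 (64.3956°, -22.2831°) → (438132.839, 7141722.911) m.
P2 (64.1371°, -22.5144°) → (426295.875, 7113168.295) m.
P3 (63.9892°, -22.2414°) → (439259.922, 7096402.086) m.

P1: E 438133 m, N 7141723 m; P2: E 426296 m, N 7113168 m; P3: E 439260 m, N 7096402 m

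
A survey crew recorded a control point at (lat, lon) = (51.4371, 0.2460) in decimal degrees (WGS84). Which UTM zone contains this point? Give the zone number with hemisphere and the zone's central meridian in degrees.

UTM zone = ⌊(λ + 180)/6⌋ + 1; 0.2460° ∈ [0°, 6°) → zone 31.
Hemisphere: N (φ ≥ 0).
Central meridian λ₀ = 6×31 − 183 = 3°.

Zone 31N, central meridian 3°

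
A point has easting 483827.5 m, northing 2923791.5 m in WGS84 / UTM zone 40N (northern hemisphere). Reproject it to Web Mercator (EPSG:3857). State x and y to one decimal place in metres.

Unproject from UTM 40N (λ₀ = 57°) → φ = 26.43430037°, λ = 56.83779959°.
Web Mercator (R = 6378137 m): x = 6327154.908 m, y = 3052971.098 m.

x 6327154.9 m, y 3052971.1 m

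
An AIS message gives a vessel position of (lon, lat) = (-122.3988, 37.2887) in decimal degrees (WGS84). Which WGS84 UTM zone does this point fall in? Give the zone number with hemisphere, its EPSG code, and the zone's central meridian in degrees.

Zone 10N (EPSG:32610), central meridian -123°

UTM zone = ⌊(λ + 180)/6⌋ + 1; -122.3988° ∈ [-126°, -120°) → zone 10.
Hemisphere: N (φ ≥ 0).
Central meridian λ₀ = 6×10 − 183 = -123°.
EPSG code: 32610.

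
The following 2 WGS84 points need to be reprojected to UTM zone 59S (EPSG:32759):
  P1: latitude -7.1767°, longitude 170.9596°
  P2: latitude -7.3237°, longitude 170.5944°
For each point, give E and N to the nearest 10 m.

P1: E 495540 m, N 9206720 m; P2: E 455230 m, N 9190450 m

UTM zone 59S: λ₀ = 171°, k₀ = 0.9996.
P1 (-7.1767°, 170.9596°) → (495539.478, 9206717.292) m.
P2 (-7.3237°, 170.5944°) → (455232.281, 9190446.773) m.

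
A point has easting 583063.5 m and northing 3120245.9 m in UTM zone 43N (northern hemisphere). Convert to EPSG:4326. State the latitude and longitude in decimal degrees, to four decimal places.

lat 28.2054°, lon 75.8464°

Zone 43N: λ₀ = 75°, k₀ = 0.9996, false easting 500000 m.
Meridian distance M = (N − FN)/k₀ = 3121494.5 m.
Inverse transverse Mercator on WGS84 gives φ = 28.20539992°, λ = 75.84639965°.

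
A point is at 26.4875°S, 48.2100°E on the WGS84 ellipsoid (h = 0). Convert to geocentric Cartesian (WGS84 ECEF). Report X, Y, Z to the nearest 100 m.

X 3806800 m, Y 4259200 m, Z -2827500 m

WGS84: a = 6378137 m, e² = 0.006694380; N(φ) = a/√(1−e²sin²φ) = 6382387.920 m.
X = (N+h)·cosφ·cosλ = 3806783.052 m; Y = (N+h)·cosφ·sinλ = 4259150.959 m; Z = (N(1−e²)+h)·sinφ = -2827505.376 m.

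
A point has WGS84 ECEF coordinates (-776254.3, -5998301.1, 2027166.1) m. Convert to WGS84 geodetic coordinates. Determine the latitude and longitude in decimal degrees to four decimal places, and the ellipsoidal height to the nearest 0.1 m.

λ = atan2(Y, X) = -97.37379989°; p = √(X²+Y²) = 6048321.0 m.
Bowring's method on WGS84 (a = 6378137 m, b = 6356752.314 m) gives φ = 18.64539977°, h = 3028.356 m.

lat 18.6454°, lon -97.3738°, h 3028.4 m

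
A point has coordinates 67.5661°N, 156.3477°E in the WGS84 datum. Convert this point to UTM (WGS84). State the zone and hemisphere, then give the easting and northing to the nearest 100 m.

Longitude 156.3477° lies in the 6° band [156°, 162°), giving zone 57; latitude is north of the equator, so 57N.
Zone 57 central meridian λ₀ = 6×57 − 183 = 159°; Δλ = -2.6523°.
Transverse Mercator on WGS84 with k₀ = 0.9996 gives E = 387076.643 m, N = 7496906.044 m.

Zone 57N: E 387100 m, N 7496900 m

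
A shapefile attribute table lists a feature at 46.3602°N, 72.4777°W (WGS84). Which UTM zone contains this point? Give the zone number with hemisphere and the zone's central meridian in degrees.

UTM zone = ⌊(λ + 180)/6⌋ + 1; -72.4777° ∈ [-78°, -72°) → zone 18.
Hemisphere: N (φ ≥ 0).
Central meridian λ₀ = 6×18 − 183 = -75°.

Zone 18N, central meridian -75°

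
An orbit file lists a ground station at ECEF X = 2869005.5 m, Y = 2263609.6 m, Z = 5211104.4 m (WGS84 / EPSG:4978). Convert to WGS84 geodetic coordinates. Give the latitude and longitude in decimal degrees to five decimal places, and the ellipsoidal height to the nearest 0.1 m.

lat 55.13930°, lon 38.27300°, h 1025.6 m

λ = atan2(Y, X) = 38.27300003°; p = √(X²+Y²) = 3654465.9 m.
Bowring's method on WGS84 (a = 6378137 m, b = 6356752.314 m) gives φ = 55.13930011°, h = 1025.609 m.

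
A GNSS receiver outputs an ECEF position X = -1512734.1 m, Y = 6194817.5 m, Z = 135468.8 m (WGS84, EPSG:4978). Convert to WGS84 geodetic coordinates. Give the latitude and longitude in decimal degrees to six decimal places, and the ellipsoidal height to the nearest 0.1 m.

λ = atan2(Y, X) = 103.72269957°; p = √(X²+Y²) = 6376843.1 m.
Bowring's method on WGS84 (a = 6378137 m, b = 6356752.314 m) gives φ = 1.22520008°, h = 154.604 m.

lat 1.225200°, lon 103.722700°, h 154.6 m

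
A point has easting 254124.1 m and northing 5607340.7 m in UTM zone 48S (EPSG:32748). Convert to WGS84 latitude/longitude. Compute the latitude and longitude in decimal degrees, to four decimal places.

Zone 48S: λ₀ = 105°, k₀ = 0.9996, false easting 500000 m, false northing 10000000 m.
Meridian distance M = (N − FN)/k₀ = -4394417.1 m.
Inverse transverse Mercator on WGS84 gives φ = -39.64839968°, λ = 102.13440043°.

lat -39.6484°, lon 102.1344°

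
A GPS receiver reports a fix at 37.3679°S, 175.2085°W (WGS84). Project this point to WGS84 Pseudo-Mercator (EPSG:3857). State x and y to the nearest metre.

x -19504121 m, y -4490512 m

Web Mercator is spherical with R = a = 6378137 m.
x = R·λ = 6378137 × -3.057965202 = -19504121.003 m.
y = R·ln tan(π/4 + φ/2) = 6378137 × -0.704047612 = -4490512.122 m.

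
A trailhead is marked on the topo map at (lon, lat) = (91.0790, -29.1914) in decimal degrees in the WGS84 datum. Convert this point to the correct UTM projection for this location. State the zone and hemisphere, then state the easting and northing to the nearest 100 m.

Longitude 91.0790° lies in the 6° band [90°, 96°), giving zone 46; latitude is south of the equator, so 46S.
Zone 46 central meridian λ₀ = 6×46 − 183 = 93°; Δλ = -1.9210°.
Transverse Mercator on WGS84 with k₀ = 0.9996 gives E = 313221.979 m, N = 6769281.097 m.

Zone 46S: E 313200 m, N 6769300 m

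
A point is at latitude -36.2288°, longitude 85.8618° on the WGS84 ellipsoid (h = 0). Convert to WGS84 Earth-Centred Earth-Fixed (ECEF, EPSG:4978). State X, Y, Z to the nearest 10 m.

X 371710 m, Y 5137610 m, Z -3748700 m

WGS84: a = 6378137 m, e² = 0.006694380; N(φ) = a/√(1−e²sin²φ) = 6385607.129 m.
X = (N+h)·cosφ·cosλ = 371711.256 m; Y = (N+h)·cosφ·sinλ = 5137605.870 m; Z = (N(1−e²)+h)·sinφ = -3748701.072 m.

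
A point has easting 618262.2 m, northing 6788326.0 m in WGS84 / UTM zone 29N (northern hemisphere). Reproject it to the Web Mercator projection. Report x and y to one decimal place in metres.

x -756805.6 m, y 8674526.2 m

Unproject from UTM 29N (λ₀ = -9°) → φ = 61.21140023°, λ = -6.79850073°.
Web Mercator (R = 6378137 m): x = -756805.640 m, y = 8674526.214 m.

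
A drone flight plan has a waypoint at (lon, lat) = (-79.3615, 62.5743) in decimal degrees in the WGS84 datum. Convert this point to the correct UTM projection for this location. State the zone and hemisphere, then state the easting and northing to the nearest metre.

Longitude -79.3615° lies in the 6° band [-84°, -78°), giving zone 17; latitude is north of the equator, so 17N.
Zone 17 central meridian λ₀ = 6×17 − 183 = -81°; Δλ = +1.6385°.
Transverse Mercator on WGS84 with k₀ = 0.9996 gives E = 584193.809 m, N = 6939229.067 m.

Zone 17N: E 584194 m, N 6939229 m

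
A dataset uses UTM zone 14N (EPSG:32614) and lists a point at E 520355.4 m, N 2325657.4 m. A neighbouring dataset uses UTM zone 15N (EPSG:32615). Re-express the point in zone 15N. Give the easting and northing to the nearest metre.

E -103858 m, N 2336648 m

UTM 14N → geographic: φ = 21.03160007°, λ = -98.80409996°.
UTM 15N (λ₀ = -93°) forward: E = -103858.167 m, N = 2336647.722 m.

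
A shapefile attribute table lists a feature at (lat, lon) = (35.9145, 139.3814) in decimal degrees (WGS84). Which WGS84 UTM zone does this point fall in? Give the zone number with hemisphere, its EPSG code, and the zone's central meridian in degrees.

Zone 54N (EPSG:32654), central meridian 141°

UTM zone = ⌊(λ + 180)/6⌋ + 1; 139.3814° ∈ [138°, 144°) → zone 54.
Hemisphere: N (φ ≥ 0).
Central meridian λ₀ = 6×54 − 183 = 141°.
EPSG code: 32654.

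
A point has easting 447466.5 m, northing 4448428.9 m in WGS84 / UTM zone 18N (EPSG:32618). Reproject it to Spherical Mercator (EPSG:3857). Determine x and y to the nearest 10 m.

x -8417660 m, y 4892800 m

Unproject from UTM 18N (λ₀ = -75°) → φ = 40.18460010°, λ = -75.61709974°.
Web Mercator (R = 6378137 m): x = -8417657.038 m, y = 4892804.236 m.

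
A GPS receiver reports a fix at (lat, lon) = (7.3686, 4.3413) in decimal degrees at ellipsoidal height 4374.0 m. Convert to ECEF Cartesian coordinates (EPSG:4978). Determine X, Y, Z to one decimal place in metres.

X 6311987.7 m, Y 479176.5 m, Z 813139.2 m

WGS84: a = 6378137 m, e² = 0.006694380; N(φ) = a/√(1−e²sin²φ) = 6378488.188 m.
X = (N+h)·cosφ·cosλ = 6311987.657 m; Y = (N+h)·cosφ·sinλ = 479176.521 m; Z = (N(1−e²)+h)·sinφ = 813139.165 m.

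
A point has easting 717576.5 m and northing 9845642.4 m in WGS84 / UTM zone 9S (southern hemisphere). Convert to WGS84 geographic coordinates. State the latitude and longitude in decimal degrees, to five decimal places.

Zone 9S: λ₀ = -129°, k₀ = 0.9996, false easting 500000 m, false northing 10000000 m.
Meridian distance M = (N − FN)/k₀ = -154419.4 m.
Inverse transverse Mercator on WGS84 gives φ = -1.39570041°, λ = -127.04450040°.

lat -1.39570°, lon -127.04450°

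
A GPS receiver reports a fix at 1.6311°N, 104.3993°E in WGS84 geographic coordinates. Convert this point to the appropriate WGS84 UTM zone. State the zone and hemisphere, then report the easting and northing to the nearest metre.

Longitude 104.3993° lies in the 6° band [102°, 108°), giving zone 48; latitude is north of the equator, so 48N.
Zone 48 central meridian λ₀ = 6×48 − 183 = 105°; Δλ = -0.6007°.
Transverse Mercator on WGS84 with k₀ = 0.9996 gives E = 433182.802 m, N = 180296.017 m.

Zone 48N: E 433183 m, N 180296 m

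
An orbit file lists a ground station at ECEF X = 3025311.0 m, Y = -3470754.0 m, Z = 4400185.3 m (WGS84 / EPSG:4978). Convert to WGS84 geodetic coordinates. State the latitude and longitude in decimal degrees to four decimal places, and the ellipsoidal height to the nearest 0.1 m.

λ = atan2(Y, X) = -48.92270010°; p = √(X²+Y²) = 4604198.1 m.
Bowring's method on WGS84 (a = 6378137 m, b = 6356752.314 m) gives φ = 43.89429969°, h = 792.533 m.

lat 43.8943°, lon -48.9227°, h 792.5 m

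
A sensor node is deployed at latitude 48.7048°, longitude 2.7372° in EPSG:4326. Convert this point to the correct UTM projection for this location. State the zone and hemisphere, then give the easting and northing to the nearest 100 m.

Longitude 2.7372° lies in the 6° band [0°, 6°), giving zone 31; latitude is north of the equator, so 31N.
Zone 31 central meridian λ₀ = 6×31 − 183 = 3°; Δλ = -0.2628°.
Transverse Mercator on WGS84 with k₀ = 0.9996 gives E = 480664.814 m, N = 5394673.958 m.

Zone 31N: E 480700 m, N 5394700 m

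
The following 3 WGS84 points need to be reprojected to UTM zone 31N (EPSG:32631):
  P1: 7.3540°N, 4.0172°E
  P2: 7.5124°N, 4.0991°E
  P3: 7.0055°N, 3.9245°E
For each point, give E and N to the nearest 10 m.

P1: E 612270 m, N 813010 m; P2: E 621270 m, N 830550 m; P3: E 602120 m, N 774460 m

UTM zone 31N: λ₀ = 3°, k₀ = 0.9996.
P1 (7.3540°, 4.0172°) → (612269.728, 813010.210) m.
P2 (7.5124°, 4.0991°) → (621266.711, 830545.621) m.
P3 (7.0055°, 3.9245°) → (602115.107, 774457.358) m.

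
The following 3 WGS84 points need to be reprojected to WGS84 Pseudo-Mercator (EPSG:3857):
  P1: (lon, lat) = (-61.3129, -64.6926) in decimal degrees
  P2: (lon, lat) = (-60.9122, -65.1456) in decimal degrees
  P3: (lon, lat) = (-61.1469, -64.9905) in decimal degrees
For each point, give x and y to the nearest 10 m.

Web Mercator: x = R·λ, y = R·ln tan(π/4+φ/2), R = 6378137 m.
P1 (-64.6926°, -61.3129°) → (-6825320.807, -9527862.892) m.
P2 (-65.1456°, -60.9122°) → (-6780715.087, -9646828.108) m.
P3 (-64.9905°, -61.1469°) → (-6806841.772, -9605869.613) m.

P1: x -6825320 m, y -9527860 m; P2: x -6780720 m, y -9646830 m; P3: x -6806840 m, y -9605870 m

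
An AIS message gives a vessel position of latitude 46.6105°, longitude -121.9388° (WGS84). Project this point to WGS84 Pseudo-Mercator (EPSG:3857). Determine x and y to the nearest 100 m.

Web Mercator is spherical with R = a = 6378137 m.
x = R·λ = 6378137 × -2.128233546 = -13574165.124 m.
y = R·ln tan(π/4 + φ/2) = 6378137 × 0.921699846 = 5878727.890 m.

x -13574200 m, y 5878700 m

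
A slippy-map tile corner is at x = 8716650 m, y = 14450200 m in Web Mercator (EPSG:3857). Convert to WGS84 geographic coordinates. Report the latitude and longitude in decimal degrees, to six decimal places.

R = 6378137 m. λ = x/R = 78.30299921°.
φ = 2·arctan(exp(y/R)) − 90° = 2·arctan(9.63674) − 90° = 78.15129925°.

lat 78.151299°, lon 78.302999°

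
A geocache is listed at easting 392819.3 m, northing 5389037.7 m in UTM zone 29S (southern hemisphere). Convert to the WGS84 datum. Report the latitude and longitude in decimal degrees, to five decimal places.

lat -41.64320°, lon -10.28700°

Zone 29S: λ₀ = -9°, k₀ = 0.9996, false easting 500000 m, false northing 10000000 m.
Meridian distance M = (N − FN)/k₀ = -4612807.4 m.
Inverse transverse Mercator on WGS84 gives φ = -41.64319975°, λ = -10.28700006°.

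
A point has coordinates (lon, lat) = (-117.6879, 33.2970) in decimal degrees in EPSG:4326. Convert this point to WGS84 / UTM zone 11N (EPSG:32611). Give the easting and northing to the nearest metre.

E 435955 m, N 3684424 m

Zone 11 central meridian λ₀ = 6×11 − 183 = -117°; Δλ = -0.6879°.
Transverse Mercator on WGS84 with k₀ = 0.9996 gives E = 435954.795 m, N = 3684424.248 m.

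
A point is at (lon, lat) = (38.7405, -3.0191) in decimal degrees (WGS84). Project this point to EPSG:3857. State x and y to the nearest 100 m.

x 4312600 m, y -336200 m

Web Mercator is spherical with R = a = 6378137 m.
x = R·λ = 6378137 × 0.676149279 = 4312572.733 m.
y = R·ln tan(π/4 + φ/2) = 6378137 × -0.052717637 = -336240.310 m.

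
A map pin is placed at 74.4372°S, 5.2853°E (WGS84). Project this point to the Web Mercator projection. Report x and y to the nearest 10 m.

Web Mercator is spherical with R = a = 6378137 m.
x = R·λ = 6378137 × 0.092245887 = 588356.905 m.
y = R·ln tan(π/4 + φ/2) = 6378137 × -1.990315882 = -12694507.370 m.

x 588360 m, y -12694510 m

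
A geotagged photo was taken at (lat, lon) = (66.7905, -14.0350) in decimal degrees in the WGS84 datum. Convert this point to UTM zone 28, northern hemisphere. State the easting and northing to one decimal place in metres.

E 542436.8 m, N 7408354.4 m

Zone 28 central meridian λ₀ = 6×28 − 183 = -15°; Δλ = +0.9650°.
Transverse Mercator on WGS84 with k₀ = 0.9996 gives E = 542436.754 m, N = 7408354.398 m.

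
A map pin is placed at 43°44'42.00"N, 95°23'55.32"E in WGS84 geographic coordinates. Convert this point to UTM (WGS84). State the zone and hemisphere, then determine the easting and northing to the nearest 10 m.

Longitude 95.3987° lies in the 6° band [90°, 96°), giving zone 46; latitude is north of the equator, so 46N.
Zone 46 central meridian λ₀ = 6×46 − 183 = 93°; Δλ = +2.3987°.
Transverse Mercator on WGS84 with k₀ = 0.9996 gives E = 693137.949 m, N = 4846347.477 m.

Zone 46N: E 693140 m, N 4846350 m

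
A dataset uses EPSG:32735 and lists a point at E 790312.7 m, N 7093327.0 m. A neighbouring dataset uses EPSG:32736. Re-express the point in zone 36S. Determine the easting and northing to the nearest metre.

E 190957 m, N 7092893 m

UTM 35S → geographic: φ = -26.25040007°, λ = 29.90630044°.
UTM 36S (λ₀ = 33°) forward: E = 190957.035 m, N = 7092892.832 m.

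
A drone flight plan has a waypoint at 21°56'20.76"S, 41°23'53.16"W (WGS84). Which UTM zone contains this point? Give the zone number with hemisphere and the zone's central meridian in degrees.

UTM zone = ⌊(λ + 180)/6⌋ + 1; -41.3981° ∈ [-42°, -36°) → zone 24.
Hemisphere: S (φ < 0).
Central meridian λ₀ = 6×24 − 183 = -39°.

Zone 24S, central meridian -39°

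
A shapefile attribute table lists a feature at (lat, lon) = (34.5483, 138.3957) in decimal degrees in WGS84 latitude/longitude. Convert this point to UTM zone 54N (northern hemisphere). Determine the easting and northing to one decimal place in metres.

E 261025.2 m, N 3826034.4 m

Zone 54 central meridian λ₀ = 6×54 − 183 = 141°; Δλ = -2.6043°.
Transverse Mercator on WGS84 with k₀ = 0.9996 gives E = 261025.182 m, N = 3826034.378 m.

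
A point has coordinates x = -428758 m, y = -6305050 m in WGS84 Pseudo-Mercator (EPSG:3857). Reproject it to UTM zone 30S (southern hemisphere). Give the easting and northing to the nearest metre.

Web Mercator inverse (R = 6378137 m) → φ = -49.17759822°, λ = -3.85159865°.
UTM 30S forward: E = 437934.018 m, N = 4552452.104 m.

E 437934 m, N 4552452 m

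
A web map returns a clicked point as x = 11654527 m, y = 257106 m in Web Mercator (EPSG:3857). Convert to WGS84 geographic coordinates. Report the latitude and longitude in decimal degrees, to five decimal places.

lat 2.30900°, lon 104.69440°

R = 6378137 m. λ = x/R = 104.69439733°.
φ = 2·arctan(exp(y/R)) − 90° = 2·arctan(1.04113) − 90° = 2.30899725°.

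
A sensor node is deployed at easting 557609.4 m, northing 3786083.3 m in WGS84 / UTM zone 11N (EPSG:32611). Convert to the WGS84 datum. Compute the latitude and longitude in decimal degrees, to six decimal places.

Zone 11N: λ₀ = -117°, k₀ = 0.9996, false easting 500000 m.
Meridian distance M = (N − FN)/k₀ = 3787598.3 m.
Inverse transverse Mercator on WGS84 gives φ = 34.21420038°, λ = -116.37459989°.

lat 34.214200°, lon -116.374600°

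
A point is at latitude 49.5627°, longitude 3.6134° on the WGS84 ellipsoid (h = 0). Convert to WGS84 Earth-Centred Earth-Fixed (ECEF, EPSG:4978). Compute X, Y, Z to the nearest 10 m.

WGS84: a = 6378137 m, e² = 0.006694380; N(φ) = a/√(1−e²sin²φ) = 6390540.423 m.
X = (N+h)·cosφ·cosλ = 4136763.570 m; Y = (N+h)·cosφ·sinλ = 261234.429 m; Z = (N(1−e²)+h)·sinφ = 4831382.850 m.

X 4136760 m, Y 261230 m, Z 4831380 m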